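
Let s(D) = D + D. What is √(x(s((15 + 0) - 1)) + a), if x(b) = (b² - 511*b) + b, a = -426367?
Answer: I*√439863 ≈ 663.22*I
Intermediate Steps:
s(D) = 2*D
x(b) = b² - 510*b
√(x(s((15 + 0) - 1)) + a) = √((2*((15 + 0) - 1))*(-510 + 2*((15 + 0) - 1)) - 426367) = √((2*(15 - 1))*(-510 + 2*(15 - 1)) - 426367) = √((2*14)*(-510 + 2*14) - 426367) = √(28*(-510 + 28) - 426367) = √(28*(-482) - 426367) = √(-13496 - 426367) = √(-439863) = I*√439863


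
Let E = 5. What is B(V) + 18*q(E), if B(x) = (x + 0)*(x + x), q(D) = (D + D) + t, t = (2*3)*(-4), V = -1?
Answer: -250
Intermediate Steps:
t = -24 (t = 6*(-4) = -24)
q(D) = -24 + 2*D (q(D) = (D + D) - 24 = 2*D - 24 = -24 + 2*D)
B(x) = 2*x² (B(x) = x*(2*x) = 2*x²)
B(V) + 18*q(E) = 2*(-1)² + 18*(-24 + 2*5) = 2*1 + 18*(-24 + 10) = 2 + 18*(-14) = 2 - 252 = -250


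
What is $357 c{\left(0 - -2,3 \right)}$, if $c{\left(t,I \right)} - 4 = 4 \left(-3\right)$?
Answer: $-2856$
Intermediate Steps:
$c{\left(t,I \right)} = -8$ ($c{\left(t,I \right)} = 4 + 4 \left(-3\right) = 4 - 12 = -8$)
$357 c{\left(0 - -2,3 \right)} = 357 \left(-8\right) = -2856$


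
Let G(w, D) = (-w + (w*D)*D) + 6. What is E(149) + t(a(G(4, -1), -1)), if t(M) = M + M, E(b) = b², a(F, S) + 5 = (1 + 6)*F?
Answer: 22275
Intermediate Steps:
G(w, D) = 6 - w + w*D² (G(w, D) = (-w + (D*w)*D) + 6 = (-w + w*D²) + 6 = 6 - w + w*D²)
a(F, S) = -5 + 7*F (a(F, S) = -5 + (1 + 6)*F = -5 + 7*F)
t(M) = 2*M
E(149) + t(a(G(4, -1), -1)) = 149² + 2*(-5 + 7*(6 - 1*4 + 4*(-1)²)) = 22201 + 2*(-5 + 7*(6 - 4 + 4*1)) = 22201 + 2*(-5 + 7*(6 - 4 + 4)) = 22201 + 2*(-5 + 7*6) = 22201 + 2*(-5 + 42) = 22201 + 2*37 = 22201 + 74 = 22275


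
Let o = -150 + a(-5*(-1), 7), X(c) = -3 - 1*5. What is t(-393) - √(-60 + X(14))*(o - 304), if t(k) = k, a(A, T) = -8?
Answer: -393 + 924*I*√17 ≈ -393.0 + 3809.8*I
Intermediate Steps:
X(c) = -8 (X(c) = -3 - 5 = -8)
o = -158 (o = -150 - 8 = -158)
t(-393) - √(-60 + X(14))*(o - 304) = -393 - √(-60 - 8)*(-158 - 304) = -393 - √(-68)*(-462) = -393 - 2*I*√17*(-462) = -393 - (-924)*I*√17 = -393 + 924*I*√17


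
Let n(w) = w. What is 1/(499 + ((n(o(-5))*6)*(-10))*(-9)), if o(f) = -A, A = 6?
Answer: -1/2741 ≈ -0.00036483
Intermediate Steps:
o(f) = -6 (o(f) = -1*6 = -6)
1/(499 + ((n(o(-5))*6)*(-10))*(-9)) = 1/(499 + (-6*6*(-10))*(-9)) = 1/(499 - 36*(-10)*(-9)) = 1/(499 + 360*(-9)) = 1/(499 - 3240) = 1/(-2741) = -1/2741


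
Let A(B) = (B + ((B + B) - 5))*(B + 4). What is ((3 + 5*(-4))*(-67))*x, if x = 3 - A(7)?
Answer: -197047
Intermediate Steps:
A(B) = (-5 + 3*B)*(4 + B) (A(B) = (B + (2*B - 5))*(4 + B) = (B + (-5 + 2*B))*(4 + B) = (-5 + 3*B)*(4 + B))
x = -173 (x = 3 - (-20 + 3*7² + 7*7) = 3 - (-20 + 3*49 + 49) = 3 - (-20 + 147 + 49) = 3 - 1*176 = 3 - 176 = -173)
((3 + 5*(-4))*(-67))*x = ((3 + 5*(-4))*(-67))*(-173) = ((3 - 20)*(-67))*(-173) = -17*(-67)*(-173) = 1139*(-173) = -197047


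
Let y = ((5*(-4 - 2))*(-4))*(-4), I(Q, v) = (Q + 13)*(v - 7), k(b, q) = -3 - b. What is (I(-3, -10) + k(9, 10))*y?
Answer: 87360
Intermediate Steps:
I(Q, v) = (-7 + v)*(13 + Q) (I(Q, v) = (13 + Q)*(-7 + v) = (-7 + v)*(13 + Q))
y = -480 (y = ((5*(-6))*(-4))*(-4) = -30*(-4)*(-4) = 120*(-4) = -480)
(I(-3, -10) + k(9, 10))*y = ((-91 - 7*(-3) + 13*(-10) - 3*(-10)) + (-3 - 1*9))*(-480) = ((-91 + 21 - 130 + 30) + (-3 - 9))*(-480) = (-170 - 12)*(-480) = -182*(-480) = 87360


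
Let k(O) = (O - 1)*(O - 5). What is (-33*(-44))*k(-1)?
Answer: 17424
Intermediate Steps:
k(O) = (-1 + O)*(-5 + O)
(-33*(-44))*k(-1) = (-33*(-44))*(5 + (-1)² - 6*(-1)) = 1452*(5 + 1 + 6) = 1452*12 = 17424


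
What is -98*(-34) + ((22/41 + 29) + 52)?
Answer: 139955/41 ≈ 3413.5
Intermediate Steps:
-98*(-34) + ((22/41 + 29) + 52) = 3332 + ((22*(1/41) + 29) + 52) = 3332 + ((22/41 + 29) + 52) = 3332 + (1211/41 + 52) = 3332 + 3343/41 = 139955/41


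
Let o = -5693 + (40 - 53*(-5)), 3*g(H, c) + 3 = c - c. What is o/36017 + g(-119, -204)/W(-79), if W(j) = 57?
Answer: -343133/2052969 ≈ -0.16714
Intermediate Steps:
g(H, c) = -1 (g(H, c) = -1 + (c - c)/3 = -1 + (⅓)*0 = -1 + 0 = -1)
o = -5388 (o = -5693 + (40 + 265) = -5693 + 305 = -5388)
o/36017 + g(-119, -204)/W(-79) = -5388/36017 - 1/57 = -343133/2052969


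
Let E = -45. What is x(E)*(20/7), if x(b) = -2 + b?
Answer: -940/7 ≈ -134.29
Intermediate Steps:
x(E)*(20/7) = (-2 - 45)*(20/7) = -940/7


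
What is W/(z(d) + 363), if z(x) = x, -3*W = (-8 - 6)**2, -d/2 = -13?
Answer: -196/1167 ≈ -0.16795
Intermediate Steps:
d = 26 (d = -2*(-13) = 26)
W = -196/3 (W = -(-8 - 6)**2/3 = -1/3*(-14)**2 = -1/3*196 = -196/3 ≈ -65.333)
W/(z(d) + 363) = -196/(3*(26 + 363)) = -196/3/389 = -196/3*1/389 = -196/1167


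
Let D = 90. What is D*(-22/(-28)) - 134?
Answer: -443/7 ≈ -63.286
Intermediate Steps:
D*(-22/(-28)) - 134 = 90*(-22/(-28)) - 134 = 90*(-22*(-1/28)) - 134 = 90*(11/14) - 134 = 495/7 - 134 = -443/7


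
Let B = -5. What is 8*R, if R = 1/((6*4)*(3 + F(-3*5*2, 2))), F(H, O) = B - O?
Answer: -1/12 ≈ -0.083333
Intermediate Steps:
F(H, O) = -5 - O
R = -1/96 (R = 1/((6*4)*(3 + (-5 - 1*2))) = 1/(24*(3 + (-5 - 2))) = 1/(24*(3 - 7)) = 1/(24*(-4)) = 1/(-96) = -1/96 ≈ -0.010417)
8*R = 8*(-1/96) = -1/12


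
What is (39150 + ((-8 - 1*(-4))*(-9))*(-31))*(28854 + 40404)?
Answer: 2634158772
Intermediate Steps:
(39150 + ((-8 - 1*(-4))*(-9))*(-31))*(28854 + 40404) = (39150 + ((-8 + 4)*(-9))*(-31))*69258 = (39150 - 4*(-9)*(-31))*69258 = (39150 + 36*(-31))*69258 = (39150 - 1116)*69258 = 38034*69258 = 2634158772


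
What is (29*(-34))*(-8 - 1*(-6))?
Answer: 1972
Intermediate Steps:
(29*(-34))*(-8 - 1*(-6)) = -986*(-8 + 6) = -986*(-2) = 1972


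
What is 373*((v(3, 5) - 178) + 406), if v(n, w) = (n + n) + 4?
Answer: 88774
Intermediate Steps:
v(n, w) = 4 + 2*n (v(n, w) = 2*n + 4 = 4 + 2*n)
373*((v(3, 5) - 178) + 406) = 373*(((4 + 2*3) - 178) + 406) = 373*(((4 + 6) - 178) + 406) = 373*((10 - 178) + 406) = 373*(-168 + 406) = 373*238 = 88774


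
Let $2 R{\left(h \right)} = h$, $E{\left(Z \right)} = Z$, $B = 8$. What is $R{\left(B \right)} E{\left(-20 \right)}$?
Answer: $-80$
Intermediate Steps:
$R{\left(h \right)} = \frac{h}{2}$
$R{\left(B \right)} E{\left(-20 \right)} = \frac{1}{2} \cdot 8 \left(-20\right) = 4 \left(-20\right) = -80$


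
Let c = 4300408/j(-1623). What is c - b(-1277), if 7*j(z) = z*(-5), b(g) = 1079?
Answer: 21346771/8115 ≈ 2630.5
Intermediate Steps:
j(z) = -5*z/7 (j(z) = (z*(-5))/7 = (-5*z)/7 = -5*z/7)
c = 30102856/8115 (c = 4300408/((-5/7*(-1623))) = 4300408/(8115/7) = 4300408*(7/8115) = 30102856/8115 ≈ 3709.5)
c - b(-1277) = 30102856/8115 - 1*1079 = 30102856/8115 - 1079 = 21346771/8115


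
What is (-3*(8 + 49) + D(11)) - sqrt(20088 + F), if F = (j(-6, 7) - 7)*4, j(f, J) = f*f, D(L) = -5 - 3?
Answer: -179 - 2*sqrt(5051) ≈ -321.14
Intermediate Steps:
D(L) = -8
j(f, J) = f**2
F = 116 (F = ((-6)**2 - 7)*4 = (36 - 7)*4 = 29*4 = 116)
(-3*(8 + 49) + D(11)) - sqrt(20088 + F) = (-3*(8 + 49) - 8) - sqrt(20088 + 116) = (-3*57 - 8) - sqrt(20204) = (-171 - 8) - 2*sqrt(5051) = -179 - 2*sqrt(5051)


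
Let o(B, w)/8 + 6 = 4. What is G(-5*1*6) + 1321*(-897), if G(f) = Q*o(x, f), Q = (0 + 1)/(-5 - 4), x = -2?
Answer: -10664417/9 ≈ -1.1849e+6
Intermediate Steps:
o(B, w) = -16 (o(B, w) = -48 + 8*4 = -48 + 32 = -16)
Q = -⅑ (Q = 1/(-9) = 1*(-⅑) = -⅑ ≈ -0.11111)
G(f) = 16/9 (G(f) = -⅑*(-16) = 16/9)
G(-5*1*6) + 1321*(-897) = 16/9 + 1321*(-897) = 16/9 - 1184937 = -10664417/9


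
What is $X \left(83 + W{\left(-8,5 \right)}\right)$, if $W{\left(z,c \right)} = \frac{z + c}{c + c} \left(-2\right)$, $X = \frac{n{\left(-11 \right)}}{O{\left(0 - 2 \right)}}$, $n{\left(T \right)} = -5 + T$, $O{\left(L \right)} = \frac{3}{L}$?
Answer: $\frac{13376}{15} \approx 891.73$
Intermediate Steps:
$X = \frac{32}{3}$ ($X = \frac{-5 - 11}{3 \frac{1}{0 - 2}} = - \frac{16}{3 \frac{1}{0 - 2}} = - \frac{16}{3 \frac{1}{-2}} = - \frac{16}{3 \left(- \frac{1}{2}\right)} = - \frac{16}{- \frac{3}{2}} = \left(-16\right) \left(- \frac{2}{3}\right) = \frac{32}{3} \approx 10.667$)
$W{\left(z,c \right)} = - \frac{c + z}{c}$ ($W{\left(z,c \right)} = \frac{c + z}{2 c} \left(-2\right) = - \frac{c + z}{c}$)
$X \left(83 + W{\left(-8,5 \right)}\right) = \frac{32 \left(83 + \frac{\left(-1\right) 5 - -8}{5}\right)}{3} = \frac{32 \left(83 + \frac{-5 + 8}{5}\right)}{3} = \frac{32 \left(83 + \frac{1}{5} \cdot 3\right)}{3} = \frac{32 \left(83 + \frac{3}{5}\right)}{3} = \frac{32}{3} \cdot \frac{418}{5} = \frac{13376}{15}$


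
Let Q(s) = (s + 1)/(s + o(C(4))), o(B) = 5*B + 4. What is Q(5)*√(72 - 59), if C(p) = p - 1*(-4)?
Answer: 6*√13/49 ≈ 0.44150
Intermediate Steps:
C(p) = 4 + p (C(p) = p + 4 = 4 + p)
o(B) = 4 + 5*B
Q(s) = (1 + s)/(44 + s) (Q(s) = (s + 1)/(s + (4 + 5*(4 + 4))) = (1 + s)/(s + (4 + 5*8)) = (1 + s)/(s + (4 + 40)) = (1 + s)/(s + 44) = (1 + s)/(44 + s))
Q(5)*√(72 - 59) = ((1 + 5)/(44 + 5))*√(72 - 59) = (6/49)*√13 = ((1/49)*6)*√13 = 6*√13/49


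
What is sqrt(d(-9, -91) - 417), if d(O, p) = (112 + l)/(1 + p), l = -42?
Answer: 4*I*sqrt(235)/3 ≈ 20.44*I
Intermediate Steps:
d(O, p) = 70/(1 + p) (d(O, p) = (112 - 42)/(1 + p) = 70/(1 + p))
sqrt(d(-9, -91) - 417) = sqrt(70/(1 - 91) - 417) = sqrt(70/(-90) - 417) = sqrt(70*(-1/90) - 417) = sqrt(-7/9 - 417) = sqrt(-3760/9) = 4*I*sqrt(235)/3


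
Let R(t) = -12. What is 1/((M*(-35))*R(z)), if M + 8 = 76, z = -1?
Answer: 1/28560 ≈ 3.5014e-5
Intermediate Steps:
M = 68 (M = -8 + 76 = 68)
1/((M*(-35))*R(z)) = 1/((68*(-35))*(-12)) = 1/(-2380*(-12)) = 1/28560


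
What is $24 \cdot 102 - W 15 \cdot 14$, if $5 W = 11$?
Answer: $1986$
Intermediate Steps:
$W = \frac{11}{5}$ ($W = \frac{1}{5} \cdot 11 = \frac{11}{5} \approx 2.2$)
$24 \cdot 102 - W 15 \cdot 14 = 24 \cdot 102 - \frac{11}{5} \cdot 15 \cdot 14 = 2448 - 33 \cdot 14 = 2448 - 462 = 1986$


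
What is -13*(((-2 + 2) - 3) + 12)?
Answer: -117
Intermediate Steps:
-13*(((-2 + 2) - 3) + 12) = -13*((0 - 3) + 12) = -13*(-3 + 12) = -13*9 = -117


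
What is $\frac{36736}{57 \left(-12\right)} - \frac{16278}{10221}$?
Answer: $- \frac{32217734}{582597} \approx -55.3$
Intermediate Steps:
$\frac{36736}{57 \left(-12\right)} - \frac{16278}{10221} = \frac{36736}{-684} - \frac{5426}{3407} = 36736 \left(- \frac{1}{684}\right) - \frac{5426}{3407} = - \frac{9184}{171} - \frac{5426}{3407} = - \frac{32217734}{582597}$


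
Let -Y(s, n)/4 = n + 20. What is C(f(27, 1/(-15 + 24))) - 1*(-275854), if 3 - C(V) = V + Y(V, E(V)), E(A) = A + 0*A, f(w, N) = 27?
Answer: 276018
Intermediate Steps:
E(A) = A (E(A) = A + 0 = A)
Y(s, n) = -80 - 4*n (Y(s, n) = -4*(n + 20) = -4*(20 + n) = -80 - 4*n)
C(V) = 83 + 3*V (C(V) = 3 - (V + (-80 - 4*V)) = 3 - (-80 - 3*V) = 3 + (80 + 3*V) = 83 + 3*V)
C(f(27, 1/(-15 + 24))) - 1*(-275854) = (83 + 3*27) - 1*(-275854) = (83 + 81) + 275854 = 164 + 275854 = 276018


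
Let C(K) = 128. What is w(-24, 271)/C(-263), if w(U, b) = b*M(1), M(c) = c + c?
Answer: 271/64 ≈ 4.2344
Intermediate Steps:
M(c) = 2*c
w(U, b) = 2*b (w(U, b) = b*(2*1) = b*2 = 2*b)
w(-24, 271)/C(-263) = (2*271)/128 = 542*(1/128) = 271/64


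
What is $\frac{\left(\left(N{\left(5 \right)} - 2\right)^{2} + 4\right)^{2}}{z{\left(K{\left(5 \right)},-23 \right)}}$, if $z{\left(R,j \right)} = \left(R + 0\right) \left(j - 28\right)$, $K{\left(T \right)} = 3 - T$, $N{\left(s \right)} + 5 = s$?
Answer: $\frac{32}{51} \approx 0.62745$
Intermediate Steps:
$N{\left(s \right)} = -5 + s$
$z{\left(R,j \right)} = R \left(-28 + j\right)$
$\frac{\left(\left(N{\left(5 \right)} - 2\right)^{2} + 4\right)^{2}}{z{\left(K{\left(5 \right)},-23 \right)}} = \frac{\left(\left(\left(-5 + 5\right) - 2\right)^{2} + 4\right)^{2}}{\left(3 - 5\right) \left(-28 - 23\right)} = \frac{\left(\left(0 - 2\right)^{2} + 4\right)^{2}}{\left(3 - 5\right) \left(-51\right)} = \frac{\left(\left(-2\right)^{2} + 4\right)^{2}}{\left(-2\right) \left(-51\right)} = \frac{\left(4 + 4\right)^{2}}{102} = 8^{2} \cdot \frac{1}{102} = 64 \cdot \frac{1}{102} = \frac{32}{51}$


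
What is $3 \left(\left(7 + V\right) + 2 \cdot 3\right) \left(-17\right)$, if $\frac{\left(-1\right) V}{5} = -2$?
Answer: $-1173$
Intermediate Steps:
$V = 10$ ($V = \left(-5\right) \left(-2\right) = 10$)
$3 \left(\left(7 + V\right) + 2 \cdot 3\right) \left(-17\right) = 3 \left(\left(7 + 10\right) + 2 \cdot 3\right) \left(-17\right) = 3 \left(17 + 6\right) \left(-17\right) = 3 \cdot 23 \left(-17\right) = 69 \left(-17\right) = -1173$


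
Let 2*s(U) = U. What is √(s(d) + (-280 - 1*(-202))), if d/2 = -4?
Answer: I*√82 ≈ 9.0554*I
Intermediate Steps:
d = -8 (d = 2*(-4) = -8)
s(U) = U/2
√(s(d) + (-280 - 1*(-202))) = √((½)*(-8) + (-280 - 1*(-202))) = √(-4 + (-280 + 202)) = √(-4 - 78) = √(-82) = I*√82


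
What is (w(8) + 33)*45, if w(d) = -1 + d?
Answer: 1800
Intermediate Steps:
(w(8) + 33)*45 = ((-1 + 8) + 33)*45 = (7 + 33)*45 = 40*45 = 1800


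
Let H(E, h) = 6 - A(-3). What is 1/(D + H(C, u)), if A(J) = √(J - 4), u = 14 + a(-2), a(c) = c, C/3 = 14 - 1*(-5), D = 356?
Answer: 362/131051 + I*√7/131051 ≈ 0.0027623 + 2.0189e-5*I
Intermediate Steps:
C = 57 (C = 3*(14 - 1*(-5)) = 3*(14 + 5) = 3*19 = 57)
u = 12 (u = 14 - 2 = 12)
A(J) = √(-4 + J)
H(E, h) = 6 - I*√7 (H(E, h) = 6 - √(-4 - 3) = 6 - √(-7) = 6 - I*√7)
1/(D + H(C, u)) = 1/(356 + (6 - I*√7)) = 1/(362 - I*√7)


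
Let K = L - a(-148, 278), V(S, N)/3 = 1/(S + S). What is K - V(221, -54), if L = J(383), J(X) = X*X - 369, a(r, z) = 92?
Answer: 64632773/442 ≈ 1.4623e+5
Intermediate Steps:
J(X) = -369 + X² (J(X) = X² - 369 = -369 + X²)
L = 146320 (L = -369 + 383² = -369 + 146689 = 146320)
V(S, N) = 3/(2*S) (V(S, N) = 3/(S + S) = 3/((2*S)) = 3*(1/(2*S)) = 3/(2*S))
K = 146228 (K = 146320 - 1*92 = 146320 - 92 = 146228)
K - V(221, -54) = 146228 - 3/(2*221) = 146228 - 1*3/442 = 146228 - 3/442 = 64632773/442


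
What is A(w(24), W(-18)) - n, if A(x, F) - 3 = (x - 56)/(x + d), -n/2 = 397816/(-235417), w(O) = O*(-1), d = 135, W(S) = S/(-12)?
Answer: -28754651/26131287 ≈ -1.1004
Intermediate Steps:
W(S) = -S/12 (W(S) = S*(-1/12) = -S/12)
w(O) = -O
n = 795632/235417 (n = -795632/(-235417) = -795632*(-1)/235417 = -2*(-397816/235417) = 795632/235417 ≈ 3.3797)
A(x, F) = 3 + (-56 + x)/(135 + x) (A(x, F) = 3 + (x - 56)/(x + 135) = 3 + (-56 + x)/(135 + x))
A(w(24), W(-18)) - n = (349 + 4*(-1*24))/(135 - 1*24) - 1*795632/235417 = (349 + 4*(-24))/(135 - 24) - 795632/235417 = (349 - 96)/111 - 795632/235417 = (1/111)*253 - 795632/235417 = 253/111 - 795632/235417 = -28754651/26131287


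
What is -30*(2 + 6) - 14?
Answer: -254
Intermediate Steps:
-30*(2 + 6) - 14 = -30*8 - 14 = -6*40 - 14 = -240 - 14 = -254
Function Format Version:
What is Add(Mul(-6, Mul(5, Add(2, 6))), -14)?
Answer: -254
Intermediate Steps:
Add(Mul(-6, Mul(5, Add(2, 6))), -14) = Add(Mul(-6, Mul(5, 8)), -14) = Add(Mul(-6, 40), -14) = Add(-240, -14) = -254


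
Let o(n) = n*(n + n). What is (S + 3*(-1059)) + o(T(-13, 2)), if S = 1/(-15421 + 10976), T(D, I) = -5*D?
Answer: 23438484/4445 ≈ 5273.0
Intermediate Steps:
o(n) = 2*n**2 (o(n) = n*(2*n) = 2*n**2)
S = -1/4445 (S = 1/(-4445) = -1/4445 ≈ -0.00022497)
(S + 3*(-1059)) + o(T(-13, 2)) = (-1/4445 + 3*(-1059)) + 2*(-5*(-13))**2 = (-1/4445 - 3177) + 2*65**2 = -14121766/4445 + 2*4225 = -14121766/4445 + 8450 = 23438484/4445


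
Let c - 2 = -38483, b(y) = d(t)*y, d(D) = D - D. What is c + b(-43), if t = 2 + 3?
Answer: -38481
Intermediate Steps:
t = 5
d(D) = 0
b(y) = 0 (b(y) = 0*y = 0)
c = -38481 (c = 2 - 38483 = -38481)
c + b(-43) = -38481 + 0 = -38481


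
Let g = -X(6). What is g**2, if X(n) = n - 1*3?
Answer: 9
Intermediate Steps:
X(n) = -3 + n (X(n) = n - 3 = -3 + n)
g = -3 (g = -(-3 + 6) = -1*3 = -3)
g**2 = (-3)**2 = 9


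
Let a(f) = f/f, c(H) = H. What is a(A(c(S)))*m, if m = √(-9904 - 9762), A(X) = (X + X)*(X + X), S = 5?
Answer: I*√19666 ≈ 140.24*I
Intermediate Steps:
A(X) = 4*X² (A(X) = (2*X)*(2*X) = 4*X²)
a(f) = 1
m = I*√19666 (m = √(-19666) = I*√19666 ≈ 140.24*I)
a(A(c(S)))*m = 1*(I*√19666) = I*√19666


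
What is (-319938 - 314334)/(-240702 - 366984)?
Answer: 105712/101281 ≈ 1.0437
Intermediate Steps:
(-319938 - 314334)/(-240702 - 366984) = -634272/(-607686) = -634272*(-1/607686) = 105712/101281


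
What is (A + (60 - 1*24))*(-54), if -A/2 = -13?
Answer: -3348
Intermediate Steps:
A = 26 (A = -2*(-13) = 26)
(A + (60 - 1*24))*(-54) = (26 + (60 - 1*24))*(-54) = (26 + (60 - 24))*(-54) = (26 + 36)*(-54) = 62*(-54) = -3348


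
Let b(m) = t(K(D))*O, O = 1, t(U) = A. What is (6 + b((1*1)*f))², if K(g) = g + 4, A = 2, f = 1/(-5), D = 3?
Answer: 64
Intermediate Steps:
f = -⅕ (f = 1*(-⅕) = -⅕ ≈ -0.20000)
K(g) = 4 + g
t(U) = 2
b(m) = 2 (b(m) = 2*1 = 2)
(6 + b((1*1)*f))² = (6 + 2)² = 8² = 64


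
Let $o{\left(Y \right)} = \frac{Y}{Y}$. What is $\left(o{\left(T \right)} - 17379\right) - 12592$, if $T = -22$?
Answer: $-29970$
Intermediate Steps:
$o{\left(Y \right)} = 1$
$\left(o{\left(T \right)} - 17379\right) - 12592 = \left(1 - 17379\right) - 12592 = -17378 - 12592 = -29970$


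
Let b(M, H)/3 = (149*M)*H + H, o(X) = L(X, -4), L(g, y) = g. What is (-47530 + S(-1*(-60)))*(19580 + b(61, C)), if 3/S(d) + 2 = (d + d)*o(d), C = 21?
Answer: -101310562469125/3599 ≈ -2.8150e+10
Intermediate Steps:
o(X) = X
b(M, H) = 3*H + 447*H*M (b(M, H) = 3*((149*M)*H + H) = 3*(149*H*M + H) = 3*(H + 149*H*M) = 3*H + 447*H*M)
S(d) = 3/(-2 + 2*d²) (S(d) = 3/(-2 + (d + d)*d) = 3/(-2 + (2*d)*d) = 3/(-2 + 2*d²))
(-47530 + S(-1*(-60)))*(19580 + b(61, C)) = (-47530 + 3/(2*(-1 + (-1*(-60))²)))*(19580 + 3*21*(1 + 149*61)) = (-47530 + 3/(2*(-1 + 60²)))*(19580 + 3*21*(1 + 9089)) = (-47530 + 3/(2*(-1 + 3600)))*(19580 + 3*21*9090) = (-47530 + (3/2)/3599)*(19580 + 572670) = (-47530 + (3/2)*(1/3599))*592250 = (-47530 + 3/7198)*592250 = -342120937/7198*592250 = -101310562469125/3599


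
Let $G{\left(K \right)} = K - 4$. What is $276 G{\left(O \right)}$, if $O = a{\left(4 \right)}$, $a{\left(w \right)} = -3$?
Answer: $-1932$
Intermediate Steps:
$O = -3$
$G{\left(K \right)} = -4 + K$
$276 G{\left(O \right)} = 276 \left(-4 - 3\right) = 276 \left(-7\right) = -1932$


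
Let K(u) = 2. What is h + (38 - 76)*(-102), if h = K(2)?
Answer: 3878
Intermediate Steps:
h = 2
h + (38 - 76)*(-102) = 2 + (38 - 76)*(-102) = 2 - 38*(-102) = 2 + 3876 = 3878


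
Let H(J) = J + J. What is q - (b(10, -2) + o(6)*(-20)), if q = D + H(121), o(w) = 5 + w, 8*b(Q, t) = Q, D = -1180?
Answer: -2877/4 ≈ -719.25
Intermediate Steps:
b(Q, t) = Q/8
H(J) = 2*J
q = -938 (q = -1180 + 2*121 = -1180 + 242 = -938)
q - (b(10, -2) + o(6)*(-20)) = -938 - ((1/8)*10 + (5 + 6)*(-20)) = -938 - (5/4 + 11*(-20)) = -938 - (5/4 - 220) = -938 - 1*(-875/4) = -938 + 875/4 = -2877/4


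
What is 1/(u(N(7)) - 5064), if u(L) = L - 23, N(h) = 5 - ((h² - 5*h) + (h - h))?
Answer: -1/5096 ≈ -0.00019623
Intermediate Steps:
N(h) = 5 - h² + 5*h (N(h) = 5 - ((h² - 5*h) + 0) = 5 - (h² - 5*h) = 5 + (-h² + 5*h) = 5 - h² + 5*h)
u(L) = -23 + L
1/(u(N(7)) - 5064) = 1/((-23 + (5 - 1*7² + 5*7)) - 5064) = 1/((-23 + (5 - 1*49 + 35)) - 5064) = 1/((-23 + (5 - 49 + 35)) - 5064) = 1/((-23 - 9) - 5064) = 1/(-32 - 5064) = 1/(-5096) = -1/5096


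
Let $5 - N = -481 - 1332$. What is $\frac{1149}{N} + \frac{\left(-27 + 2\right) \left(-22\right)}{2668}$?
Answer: $\frac{169393}{202101} \approx 0.83816$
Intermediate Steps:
$N = 1818$ ($N = 5 - \left(-481 - 1332\right) = 5 - -1813 = 5 + 1813 = 1818$)
$\frac{1149}{N} + \frac{\left(-27 + 2\right) \left(-22\right)}{2668} = \frac{1149}{1818} + \frac{\left(-27 + 2\right) \left(-22\right)}{2668} = 1149 \cdot \frac{1}{1818} + \left(-25\right) \left(-22\right) \frac{1}{2668} = \frac{383}{606} + 550 \cdot \frac{1}{2668} = \frac{383}{606} + \frac{275}{1334} = \frac{169393}{202101}$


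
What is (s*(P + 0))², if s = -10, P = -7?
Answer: 4900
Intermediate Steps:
(s*(P + 0))² = (-10*(-7 + 0))² = (-10*(-7))² = 70² = 4900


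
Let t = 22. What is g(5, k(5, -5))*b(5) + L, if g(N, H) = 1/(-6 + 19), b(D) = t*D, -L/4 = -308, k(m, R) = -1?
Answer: 16126/13 ≈ 1240.5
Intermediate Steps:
L = 1232 (L = -4*(-308) = 1232)
b(D) = 22*D
g(N, H) = 1/13
g(5, k(5, -5))*b(5) + L = (22*5)/13 + 1232 = (1/13)*110 + 1232 = 110/13 + 1232 = 16126/13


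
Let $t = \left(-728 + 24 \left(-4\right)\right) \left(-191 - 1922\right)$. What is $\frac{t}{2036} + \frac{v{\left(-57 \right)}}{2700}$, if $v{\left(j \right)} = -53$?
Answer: $\frac{1175223623}{1374300} \approx 855.14$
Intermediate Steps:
$t = 1741112$ ($t = \left(-728 - 96\right) \left(-2113\right) = \left(-824\right) \left(-2113\right) = 1741112$)
$\frac{t}{2036} + \frac{v{\left(-57 \right)}}{2700} = \frac{1741112}{2036} - \frac{53}{2700} = 1741112 \cdot \frac{1}{2036} - \frac{53}{2700} = \frac{435278}{509} - \frac{53}{2700} = \frac{1175223623}{1374300}$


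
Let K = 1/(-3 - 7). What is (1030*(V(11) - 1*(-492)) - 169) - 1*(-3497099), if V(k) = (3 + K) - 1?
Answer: 4005647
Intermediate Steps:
K = -⅒ (K = 1/(-10) = -⅒ ≈ -0.10000)
V(k) = 19/10 (V(k) = (3 - ⅒) - 1 = 29/10 - 1 = 19/10)
(1030*(V(11) - 1*(-492)) - 169) - 1*(-3497099) = (1030*(19/10 - 1*(-492)) - 169) - 1*(-3497099) = (1030*(19/10 + 492) - 169) + 3497099 = (1030*(4939/10) - 169) + 3497099 = (508717 - 169) + 3497099 = 508548 + 3497099 = 4005647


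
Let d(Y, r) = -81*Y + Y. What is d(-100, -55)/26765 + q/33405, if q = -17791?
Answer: -41787223/178816965 ≈ -0.23369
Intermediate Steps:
d(Y, r) = -80*Y
d(-100, -55)/26765 + q/33405 = -80*(-100)/26765 - 17791/33405 = 8000*(1/26765) - 17791*1/33405 = 1600/5353 - 17791/33405 = -41787223/178816965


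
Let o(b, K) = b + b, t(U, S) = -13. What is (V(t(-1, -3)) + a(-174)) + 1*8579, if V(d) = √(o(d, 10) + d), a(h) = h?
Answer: 8405 + I*√39 ≈ 8405.0 + 6.245*I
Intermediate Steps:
o(b, K) = 2*b
V(d) = √3*√d (V(d) = √(2*d + d) = √(3*d) = √3*√d)
(V(t(-1, -3)) + a(-174)) + 1*8579 = (√3*√(-13) - 174) + 1*8579 = (√3*(I*√13) - 174) + 8579 = (I*√39 - 174) + 8579 = (-174 + I*√39) + 8579 = 8405 + I*√39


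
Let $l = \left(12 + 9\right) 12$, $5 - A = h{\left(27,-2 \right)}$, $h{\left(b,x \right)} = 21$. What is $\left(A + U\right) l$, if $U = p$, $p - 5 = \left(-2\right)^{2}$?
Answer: $-1764$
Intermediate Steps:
$A = -16$ ($A = 5 - 21 = -16$)
$p = 9$ ($p = 5 + \left(-2\right)^{2} = 5 + 4 = 9$)
$U = 9$
$l = 252$ ($l = 21 \cdot 12 = 252$)
$\left(A + U\right) l = \left(-16 + 9\right) 252 = \left(-7\right) 252 = -1764$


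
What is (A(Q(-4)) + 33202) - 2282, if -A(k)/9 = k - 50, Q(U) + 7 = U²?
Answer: 31289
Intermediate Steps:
Q(U) = -7 + U²
A(k) = 450 - 9*k (A(k) = -9*(k - 50) = -9*(-50 + k) = 450 - 9*k)
(A(Q(-4)) + 33202) - 2282 = ((450 - 9*(-7 + (-4)²)) + 33202) - 2282 = ((450 - 9*(-7 + 16)) + 33202) - 2282 = ((450 - 9*9) + 33202) - 2282 = ((450 - 81) + 33202) - 2282 = (369 + 33202) - 2282 = 33571 - 2282 = 31289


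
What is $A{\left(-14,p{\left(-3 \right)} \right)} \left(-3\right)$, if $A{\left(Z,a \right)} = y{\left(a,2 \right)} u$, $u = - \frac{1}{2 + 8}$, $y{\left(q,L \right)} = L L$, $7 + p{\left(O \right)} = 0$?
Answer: $\frac{6}{5} \approx 1.2$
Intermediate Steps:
$p{\left(O \right)} = -7$ ($p{\left(O \right)} = -7 + 0 = -7$)
$y{\left(q,L \right)} = L^{2}$
$u = - \frac{1}{10} \approx -0.1$
$A{\left(Z,a \right)} = - \frac{2}{5}$ ($A{\left(Z,a \right)} = 2^{2} \left(- \frac{1}{10}\right) = 4 \left(- \frac{1}{10}\right) = - \frac{2}{5}$)
$A{\left(-14,p{\left(-3 \right)} \right)} \left(-3\right) = \left(- \frac{2}{5}\right) \left(-3\right) = \frac{6}{5}$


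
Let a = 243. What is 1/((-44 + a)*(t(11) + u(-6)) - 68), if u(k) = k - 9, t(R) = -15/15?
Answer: -1/3252 ≈ -0.00030750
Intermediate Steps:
t(R) = -1 (t(R) = -15*1/15 = -1)
u(k) = -9 + k
1/((-44 + a)*(t(11) + u(-6)) - 68) = 1/((-44 + 243)*(-1 + (-9 - 6)) - 68) = 1/(199*(-1 - 15) - 68) = 1/(199*(-16) - 68) = 1/(-3184 - 68) = 1/(-3252) = -1/3252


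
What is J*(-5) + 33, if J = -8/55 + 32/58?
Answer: 9879/319 ≈ 30.969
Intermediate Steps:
J = 648/1595 (J = -8*1/55 + 32*(1/58) = -8/55 + 16/29 = 648/1595 ≈ 0.40627)
J*(-5) + 33 = (648/1595)*(-5) + 33 = -648/319 + 33 = 9879/319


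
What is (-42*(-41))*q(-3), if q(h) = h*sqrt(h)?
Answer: -5166*I*sqrt(3) ≈ -8947.8*I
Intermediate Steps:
q(h) = h**(3/2)
(-42*(-41))*q(-3) = (-42*(-41))*(-3)**(3/2) = 1722*(-3*I*sqrt(3)) = -5166*I*sqrt(3)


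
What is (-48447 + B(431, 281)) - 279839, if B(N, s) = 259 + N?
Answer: -327596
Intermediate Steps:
(-48447 + B(431, 281)) - 279839 = (-48447 + (259 + 431)) - 279839 = (-48447 + 690) - 279839 = -47757 - 279839 = -327596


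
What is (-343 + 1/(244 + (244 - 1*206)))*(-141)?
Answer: 96725/2 ≈ 48363.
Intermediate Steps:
(-343 + 1/(244 + (244 - 1*206)))*(-141) = (-343 + 1/(244 + (244 - 206)))*(-141) = (-343 + 1/(244 + 38))*(-141) = (-343 + 1/282)*(-141) = -96725/282*(-141) = 96725/2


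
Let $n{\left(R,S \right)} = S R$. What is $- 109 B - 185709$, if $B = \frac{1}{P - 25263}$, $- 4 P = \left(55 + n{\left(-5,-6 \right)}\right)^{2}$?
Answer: $- \frac{20108012957}{108277} \approx -1.8571 \cdot 10^{5}$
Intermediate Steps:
$n{\left(R,S \right)} = R S$
$P = - \frac{7225}{4}$ ($P = - \frac{\left(55 - -30\right)^{2}}{4} = - \frac{\left(55 + 30\right)^{2}}{4} = - \frac{85^{2}}{4} = \left(- \frac{1}{4}\right) 7225 = - \frac{7225}{4} \approx -1806.3$)
$B = - \frac{4}{108277}$ ($B = \frac{1}{- \frac{7225}{4} - 25263} = \frac{1}{- \frac{108277}{4}} = - \frac{4}{108277} \approx -3.6942 \cdot 10^{-5}$)
$- 109 B - 185709 = \left(-109\right) \left(- \frac{4}{108277}\right) - 185709 = \frac{436}{108277} - 185709 = - \frac{20108012957}{108277}$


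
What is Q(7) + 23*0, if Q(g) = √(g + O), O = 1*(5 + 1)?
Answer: √13 ≈ 3.6056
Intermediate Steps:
O = 6 (O = 1*6 = 6)
Q(g) = √(6 + g) (Q(g) = √(g + 6) = √(6 + g))
Q(7) + 23*0 = √(6 + 7) + 23*0 = √13 + 0 = √13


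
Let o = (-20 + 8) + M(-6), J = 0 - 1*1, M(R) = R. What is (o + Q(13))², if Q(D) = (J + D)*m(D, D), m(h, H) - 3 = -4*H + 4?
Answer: 311364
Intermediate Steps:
m(h, H) = 7 - 4*H (m(h, H) = 3 + (-4*H + 4) = 3 + (4 - 4*H) = 7 - 4*H)
J = -1 (J = 0 - 1 = -1)
o = -18 (o = (-20 + 8) - 6 = -12 - 6 = -18)
Q(D) = (-1 + D)*(7 - 4*D)
(o + Q(13))² = (-18 - (-1 + 13)*(-7 + 4*13))² = (-18 - 1*12*(-7 + 52))² = (-18 - 1*12*45)² = (-18 - 540)² = (-558)² = 311364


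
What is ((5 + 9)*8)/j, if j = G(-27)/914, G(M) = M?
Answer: -102368/27 ≈ -3791.4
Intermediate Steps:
j = -27/914 ≈ -0.029540
((5 + 9)*8)/j = ((5 + 9)*8)/(-27/914) = (14*8)*(-914/27) = 112*(-914/27) = -102368/27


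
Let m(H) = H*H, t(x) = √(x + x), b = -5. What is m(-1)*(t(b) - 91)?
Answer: -91 + I*√10 ≈ -91.0 + 3.1623*I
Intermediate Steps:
t(x) = √2*√x (t(x) = √(2*x) = √2*√x)
m(H) = H²
m(-1)*(t(b) - 91) = (-1)²*(√2*√(-5) - 91) = 1*(√2*(I*√5) - 91) = 1*(I*√10 - 91) = 1*(-91 + I*√10) = -91 + I*√10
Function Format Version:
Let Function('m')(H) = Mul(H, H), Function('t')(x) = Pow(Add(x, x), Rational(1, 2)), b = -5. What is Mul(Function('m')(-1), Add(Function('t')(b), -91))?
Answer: Add(-91, Mul(I, Pow(10, Rational(1, 2)))) ≈ Add(-91.000, Mul(3.1623, I))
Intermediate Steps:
Function('t')(x) = Mul(Pow(2, Rational(1, 2)), Pow(x, Rational(1, 2))) (Function('t')(x) = Pow(Mul(2, x), Rational(1, 2)) = Mul(Pow(2, Rational(1, 2)), Pow(x, Rational(1, 2))))
Function('m')(H) = Pow(H, 2)
Mul(Function('m')(-1), Add(Function('t')(b), -91)) = Mul(Pow(-1, 2), Add(Mul(Pow(2, Rational(1, 2)), Pow(-5, Rational(1, 2))), -91)) = Mul(1, Add(Mul(Pow(2, Rational(1, 2)), Mul(I, Pow(5, Rational(1, 2)))), -91)) = Mul(1, Add(Mul(I, Pow(10, Rational(1, 2))), -91)) = Mul(1, Add(-91, Mul(I, Pow(10, Rational(1, 2))))) = Add(-91, Mul(I, Pow(10, Rational(1, 2))))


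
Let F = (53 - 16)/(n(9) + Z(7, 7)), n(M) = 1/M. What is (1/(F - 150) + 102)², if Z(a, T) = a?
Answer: 893346328900/85877289 ≈ 10403.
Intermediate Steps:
F = 333/64 (F = (53 - 16)/(1/9 + 7) = 37/(⅑ + 7) = 37/(64/9) = 37*(9/64) = 333/64 ≈ 5.2031)
(1/(F - 150) + 102)² = (1/(333/64 - 150) + 102)² = (1/(-9267/64) + 102)² = (-64/9267 + 102)² = (945170/9267)² = 893346328900/85877289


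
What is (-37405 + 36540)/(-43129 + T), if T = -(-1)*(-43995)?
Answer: 865/87124 ≈ 0.0099284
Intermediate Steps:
T = -43995 (T = -1*43995 = -43995)
(-37405 + 36540)/(-43129 + T) = (-37405 + 36540)/(-43129 - 43995) = -865/(-87124) = -865*(-1/87124) = 865/87124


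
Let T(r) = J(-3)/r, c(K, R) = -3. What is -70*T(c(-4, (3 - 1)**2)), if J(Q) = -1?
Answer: -70/3 ≈ -23.333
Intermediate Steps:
T(r) = -1/r
-70*T(c(-4, (3 - 1)**2)) = -(-70)/(-3) = -(-70)*(-1)/3 = -70*1/3 = -70/3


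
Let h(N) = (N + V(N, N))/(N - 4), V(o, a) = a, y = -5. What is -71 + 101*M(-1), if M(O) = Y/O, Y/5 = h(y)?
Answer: -5689/9 ≈ -632.11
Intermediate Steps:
h(N) = 2*N/(-4 + N) (h(N) = (N + N)/(N - 4) = (2*N)/(-4 + N) = 2*N/(-4 + N))
Y = 50/9 (Y = 5*(2*(-5)/(-4 - 5)) = 5*(2*(-5)/(-9)) = 5*(2*(-5)*(-⅑)) = 5*(10/9) = 50/9 ≈ 5.5556)
M(O) = 50/(9*O)
-71 + 101*M(-1) = -71 + 101*((50/9)/(-1)) = -71 + 101*((50/9)*(-1)) = -71 + 101*(-50/9) = -71 - 5050/9 = -5689/9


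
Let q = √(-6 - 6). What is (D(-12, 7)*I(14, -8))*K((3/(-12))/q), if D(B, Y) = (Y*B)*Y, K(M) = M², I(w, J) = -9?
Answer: -441/16 ≈ -27.563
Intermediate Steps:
q = 2*I*√3 (q = √(-12) = 2*I*√3 ≈ 3.4641*I)
D(B, Y) = B*Y² (D(B, Y) = (B*Y)*Y = B*Y²)
(D(-12, 7)*I(14, -8))*K((3/(-12))/q) = (-12*7²*(-9))*((3/(-12))/((2*I*√3)))² = (-12*49*(-9))*((3*(-1/12))*(-I*√3/6))² = (-588*(-9))*(-(-1)*I*√3/24)² = 5292*(I*√3/24)² = 5292*(-1/192) = -441/16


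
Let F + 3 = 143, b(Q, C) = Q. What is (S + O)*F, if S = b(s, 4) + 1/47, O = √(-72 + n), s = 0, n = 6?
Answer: 140/47 + 140*I*√66 ≈ 2.9787 + 1137.4*I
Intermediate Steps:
O = I*√66 (O = √(-72 + 6) = √(-66) = I*√66 ≈ 8.124*I)
S = 1/47 (S = 0 + 1/47 = 1/47 ≈ 0.021277)
F = 140 (F = -3 + 143 = 140)
(S + O)*F = (1/47 + I*√66)*140 = 140/47 + 140*I*√66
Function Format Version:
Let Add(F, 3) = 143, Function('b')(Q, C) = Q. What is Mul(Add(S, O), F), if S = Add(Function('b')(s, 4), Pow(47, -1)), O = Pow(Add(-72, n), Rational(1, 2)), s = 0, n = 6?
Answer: Add(Rational(140, 47), Mul(140, I, Pow(66, Rational(1, 2)))) ≈ Add(2.9787, Mul(1137.4, I))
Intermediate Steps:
O = Mul(I, Pow(66, Rational(1, 2))) (O = Pow(Add(-72, 6), Rational(1, 2)) = Pow(-66, Rational(1, 2)) = Mul(I, Pow(66, Rational(1, 2))) ≈ Mul(8.1240, I))
S = Rational(1, 47) (S = Add(0, Pow(47, -1)) = Add(0, Rational(1, 47)) = Rational(1, 47) ≈ 0.021277)
F = 140 (F = Add(-3, 143) = 140)
Mul(Add(S, O), F) = Mul(Add(Rational(1, 47), Mul(I, Pow(66, Rational(1, 2)))), 140) = Add(Rational(140, 47), Mul(140, I, Pow(66, Rational(1, 2))))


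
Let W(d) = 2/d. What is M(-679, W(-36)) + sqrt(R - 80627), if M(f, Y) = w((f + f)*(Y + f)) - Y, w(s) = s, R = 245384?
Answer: 1844315/2 + sqrt(164757) ≈ 9.2256e+5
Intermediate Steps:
M(f, Y) = -Y + 2*f*(Y + f) (M(f, Y) = (f + f)*(Y + f) - Y = (2*f)*(Y + f) - Y = 2*f*(Y + f) - Y = -Y + 2*f*(Y + f))
M(-679, W(-36)) + sqrt(R - 80627) = (-2/(-36) + 2*(-679)*(2/(-36) - 679)) + sqrt(245384 - 80627) = (-2*(-1)/36 + 2*(-679)*(2*(-1/36) - 679)) + sqrt(164757) = (-1*(-1/18) + 2*(-679)*(-1/18 - 679)) + sqrt(164757) = (1/18 + 2*(-679)*(-12223/18)) + sqrt(164757) = (1/18 + 8299417/9) + sqrt(164757) = 1844315/2 + sqrt(164757)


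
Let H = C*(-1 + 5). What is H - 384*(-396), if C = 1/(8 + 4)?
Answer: 456193/3 ≈ 1.5206e+5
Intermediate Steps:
C = 1/12 ≈ 0.083333
H = ⅓ (H = (-1 + 5)/12 = (1/12)*4 = ⅓ ≈ 0.33333)
H - 384*(-396) = ⅓ - 384*(-396) = ⅓ + 152064 = 456193/3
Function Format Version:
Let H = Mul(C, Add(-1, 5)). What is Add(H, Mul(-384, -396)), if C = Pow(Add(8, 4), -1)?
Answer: Rational(456193, 3) ≈ 1.5206e+5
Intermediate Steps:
C = Rational(1, 12) (C = Pow(12, -1) = Rational(1, 12) ≈ 0.083333)
H = Rational(1, 3) (H = Mul(Rational(1, 12), Add(-1, 5)) = Mul(Rational(1, 12), 4) = Rational(1, 3) ≈ 0.33333)
Add(H, Mul(-384, -396)) = Add(Rational(1, 3), Mul(-384, -396)) = Add(Rational(1, 3), 152064) = Rational(456193, 3)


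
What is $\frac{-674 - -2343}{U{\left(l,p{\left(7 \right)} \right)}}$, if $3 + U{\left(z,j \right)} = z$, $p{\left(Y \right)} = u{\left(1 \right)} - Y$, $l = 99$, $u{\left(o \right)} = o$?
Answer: $\frac{1669}{96} \approx 17.385$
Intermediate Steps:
$p{\left(Y \right)} = 1 - Y$
$U{\left(z,j \right)} = -3 + z$
$\frac{-674 - -2343}{U{\left(l,p{\left(7 \right)} \right)}} = \frac{-674 - -2343}{-3 + 99} = \frac{-674 + 2343}{96} = 1669 \cdot \frac{1}{96} = \frac{1669}{96}$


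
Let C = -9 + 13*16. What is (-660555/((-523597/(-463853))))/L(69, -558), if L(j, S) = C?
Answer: -306400418415/104195803 ≈ -2940.6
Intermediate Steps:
C = 199 (C = -9 + 208 = 199)
L(j, S) = 199
(-660555/((-523597/(-463853))))/L(69, -558) = -660555/((-523597/(-463853)))/199 = -660555/((-523597*(-1/463853)))*(1/199) = -660555/523597/463853*(1/199) = -660555*463853/523597*(1/199) = -306400418415/523597*1/199 = -306400418415/104195803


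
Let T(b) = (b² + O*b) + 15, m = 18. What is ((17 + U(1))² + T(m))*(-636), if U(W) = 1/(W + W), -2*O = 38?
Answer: -192867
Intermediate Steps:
O = -19 (O = -½*38 = -19)
T(b) = 15 + b² - 19*b (T(b) = (b² - 19*b) + 15 = 15 + b² - 19*b)
U(W) = 1/(2*W)
((17 + U(1))² + T(m))*(-636) = ((17 + (½)/1)² + (15 + 18² - 19*18))*(-636) = ((17 + (½)*1)² + (15 + 324 - 342))*(-636) = ((17 + ½)² - 3)*(-636) = ((35/2)² - 3)*(-636) = (1225/4 - 3)*(-636) = (1213/4)*(-636) = -192867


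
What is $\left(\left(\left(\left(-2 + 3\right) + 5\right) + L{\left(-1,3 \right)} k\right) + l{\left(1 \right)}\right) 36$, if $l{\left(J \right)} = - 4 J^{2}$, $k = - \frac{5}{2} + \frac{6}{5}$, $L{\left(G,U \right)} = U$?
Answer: $- \frac{342}{5} \approx -68.4$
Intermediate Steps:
$k = - \frac{13}{10}$ ($k = \left(-5\right) \frac{1}{2} + 6 \cdot \frac{1}{5} = - \frac{5}{2} + \frac{6}{5} = - \frac{13}{10} \approx -1.3$)
$\left(\left(\left(\left(-2 + 3\right) + 5\right) + L{\left(-1,3 \right)} k\right) + l{\left(1 \right)}\right) 36 = \left(\left(\left(\left(-2 + 3\right) + 5\right) + 3 \left(- \frac{13}{10}\right)\right) - 4 \cdot 1^{2}\right) 36 = \left(\left(\left(1 + 5\right) - \frac{39}{10}\right) - 4\right) 36 = \left(\left(6 - \frac{39}{10}\right) - 4\right) 36 = \left(\frac{21}{10} - 4\right) 36 = \left(- \frac{19}{10}\right) 36 = - \frac{342}{5}$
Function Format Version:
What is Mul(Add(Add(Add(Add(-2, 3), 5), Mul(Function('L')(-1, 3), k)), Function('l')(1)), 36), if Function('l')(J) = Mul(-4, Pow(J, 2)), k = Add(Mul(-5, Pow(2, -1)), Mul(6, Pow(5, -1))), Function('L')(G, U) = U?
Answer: Rational(-342, 5) ≈ -68.400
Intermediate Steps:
k = Rational(-13, 10) (k = Add(Mul(-5, Rational(1, 2)), Mul(6, Rational(1, 5))) = Add(Rational(-5, 2), Rational(6, 5)) = Rational(-13, 10) ≈ -1.3000)
Mul(Add(Add(Add(Add(-2, 3), 5), Mul(Function('L')(-1, 3), k)), Function('l')(1)), 36) = Mul(Add(Add(Add(Add(-2, 3), 5), Mul(3, Rational(-13, 10))), Mul(-4, Pow(1, 2))), 36) = Mul(Add(Add(Add(1, 5), Rational(-39, 10)), Mul(-4, 1)), 36) = Mul(Add(Add(6, Rational(-39, 10)), -4), 36) = Mul(Add(Rational(21, 10), -4), 36) = Mul(Rational(-19, 10), 36) = Rational(-342, 5)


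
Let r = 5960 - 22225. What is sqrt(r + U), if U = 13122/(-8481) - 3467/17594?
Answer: 3*I*sqrt(4471352636956584170)/49738238 ≈ 127.54*I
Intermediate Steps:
r = -16265
U = -86757365/49738238 (U = 13122*(-1/8481) - 3467*1/17594 = -4374/2827 - 3467/17594 = -86757365/49738238 ≈ -1.7443)
sqrt(r + U) = sqrt(-16265 - 86757365/49738238) = sqrt(-809079198435/49738238) = 3*I*sqrt(4471352636956584170)/49738238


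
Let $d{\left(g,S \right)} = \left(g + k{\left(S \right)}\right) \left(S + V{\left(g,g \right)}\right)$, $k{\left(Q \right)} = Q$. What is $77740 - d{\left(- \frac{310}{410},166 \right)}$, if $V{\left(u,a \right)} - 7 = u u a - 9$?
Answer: $\frac{143298371065}{2825761} \approx 50711.0$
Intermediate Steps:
$V{\left(u,a \right)} = -2 + a u^{2}$ ($V{\left(u,a \right)} = 7 + \left(u u a - 9\right) = 7 + \left(u^{2} a - 9\right) = 7 + \left(a u^{2} - 9\right) = 7 + \left(-9 + a u^{2}\right) = -2 + a u^{2}$)
$d{\left(g,S \right)} = \left(S + g\right) \left(-2 + S + g^{3}\right)$ ($d{\left(g,S \right)} = \left(g + S\right) \left(S + \left(-2 + g g^{2}\right)\right) = \left(S + g\right) \left(S + \left(-2 + g^{3}\right)\right) = \left(S + g\right) \left(-2 + S + g^{3}\right)$)
$77740 - d{\left(- \frac{310}{410},166 \right)} = 77740 - \left(166^{2} + 166 \left(- \frac{310}{410}\right) + 166 \left(-2 + \left(- \frac{310}{410}\right)^{3}\right) + - \frac{310}{410} \left(-2 + \left(- \frac{310}{410}\right)^{3}\right)\right) = 77740 - \left(27556 + 166 \left(\left(-310\right) \frac{1}{410}\right) + 166 \left(-2 + \left(\left(-310\right) \frac{1}{410}\right)^{3}\right) + \left(-310\right) \frac{1}{410} \left(-2 + \left(\left(-310\right) \frac{1}{410}\right)^{3}\right)\right) = 77740 - \left(27556 + 166 \left(- \frac{31}{41}\right) + 166 \left(-2 + \left(- \frac{31}{41}\right)^{3}\right) - \frac{31 \left(-2 + \left(- \frac{31}{41}\right)^{3}\right)}{41}\right) = 77740 - \left(27556 - \frac{5146}{41} + 166 \left(-2 - \frac{29791}{68921}\right) - \frac{31 \left(-2 - \frac{29791}{68921}\right)}{41}\right) = 77740 - \left(27556 - \frac{5146}{41} + 166 \left(- \frac{167633}{68921}\right) - - \frac{5196623}{2825761}\right) = 77740 - \left(27556 - \frac{5146}{41} - \frac{27827078}{68921} + \frac{5196623}{2825761}\right) = 77740 - \frac{76376289075}{2825761} = \frac{143298371065}{2825761}$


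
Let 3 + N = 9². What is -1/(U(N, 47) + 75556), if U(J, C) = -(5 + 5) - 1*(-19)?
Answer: -1/75565 ≈ -1.3234e-5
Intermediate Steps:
N = 78 (N = -3 + 9² = -3 + 81 = 78)
U(J, C) = 9 (U(J, C) = -1*10 + 19 = -10 + 19 = 9)
-1/(U(N, 47) + 75556) = -1/(9 + 75556) = -1/75565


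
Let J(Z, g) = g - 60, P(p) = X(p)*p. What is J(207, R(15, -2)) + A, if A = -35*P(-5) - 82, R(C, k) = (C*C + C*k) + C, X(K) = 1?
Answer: 243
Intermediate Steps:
R(C, k) = C + C**2 + C*k (R(C, k) = (C**2 + C*k) + C = C + C**2 + C*k)
P(p) = p (P(p) = 1*p = p)
J(Z, g) = -60 + g
A = 93 (A = -35*(-5) - 82 = 175 - 82 = 93)
J(207, R(15, -2)) + A = (-60 + 15*(1 + 15 - 2)) + 93 = (-60 + 15*14) + 93 = (-60 + 210) + 93 = 150 + 93 = 243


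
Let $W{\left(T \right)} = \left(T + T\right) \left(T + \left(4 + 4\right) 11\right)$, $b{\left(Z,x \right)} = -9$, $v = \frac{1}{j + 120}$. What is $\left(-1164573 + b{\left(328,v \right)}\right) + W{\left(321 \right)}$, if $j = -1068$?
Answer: $-902004$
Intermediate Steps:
$v = - \frac{1}{948}$ ($v = \frac{1}{-1068 + 120} = \frac{1}{-948} = - \frac{1}{948} \approx -0.0010549$)
$W{\left(T \right)} = 2 T \left(88 + T\right)$ ($W{\left(T \right)} = 2 T \left(T + 8 \cdot 11\right) = 2 T \left(T + 88\right) = 2 T \left(88 + T\right)$)
$\left(-1164573 + b{\left(328,v \right)}\right) + W{\left(321 \right)} = \left(-1164573 - 9\right) + 2 \cdot 321 \left(88 + 321\right) = -1164582 + 2 \cdot 321 \cdot 409 = -1164582 + 262578 = -902004$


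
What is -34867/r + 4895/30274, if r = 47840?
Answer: -410693379/724154080 ≈ -0.56713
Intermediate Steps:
-34867/r + 4895/30274 = -34867/47840 + 4895/30274 = -410693379/724154080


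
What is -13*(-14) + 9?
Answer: 191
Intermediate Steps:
-13*(-14) + 9 = 182 + 9 = 191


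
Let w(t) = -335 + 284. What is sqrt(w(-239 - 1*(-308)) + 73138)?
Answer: sqrt(73087) ≈ 270.35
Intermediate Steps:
w(t) = -51
sqrt(w(-239 - 1*(-308)) + 73138) = sqrt(-51 + 73138) = sqrt(73087)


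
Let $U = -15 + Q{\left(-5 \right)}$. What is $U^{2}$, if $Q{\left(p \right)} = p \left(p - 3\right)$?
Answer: $625$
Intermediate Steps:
$Q{\left(p \right)} = p \left(-3 + p\right)$
$U = 25$ ($U = -15 - 5 \left(-3 - 5\right) = -15 - -40 = -15 + 40 = 25$)
$U^{2} = 25^{2} = 625$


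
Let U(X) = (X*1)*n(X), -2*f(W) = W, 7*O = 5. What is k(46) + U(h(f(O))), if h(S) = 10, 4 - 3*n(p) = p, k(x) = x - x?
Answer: -20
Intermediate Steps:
k(x) = 0
O = 5/7 (O = (⅐)*5 = 5/7 ≈ 0.71429)
n(p) = 4/3 - p/3
f(W) = -W/2
U(X) = X*(4/3 - X/3) (U(X) = (X*1)*(4/3 - X/3) = X*(4/3 - X/3))
k(46) + U(h(f(O))) = 0 + (⅓)*10*(4 - 1*10) = 0 + (⅓)*10*(4 - 10) = 0 + (⅓)*10*(-6) = 0 - 20 = -20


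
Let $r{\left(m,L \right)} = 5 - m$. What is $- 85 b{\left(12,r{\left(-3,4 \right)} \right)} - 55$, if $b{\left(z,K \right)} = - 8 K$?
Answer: $5385$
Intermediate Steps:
$- 85 b{\left(12,r{\left(-3,4 \right)} \right)} - 55 = - 85 \left(- 8 \left(5 - -3\right)\right) - 55 = - 85 \left(- 8 \left(5 + 3\right)\right) - 55 = - 85 \left(\left(-8\right) 8\right) - 55 = \left(-85\right) \left(-64\right) - 55 = 5440 - 55 = 5385$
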